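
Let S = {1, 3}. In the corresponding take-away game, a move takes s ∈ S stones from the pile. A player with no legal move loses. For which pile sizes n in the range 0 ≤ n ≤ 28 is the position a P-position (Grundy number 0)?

n :  0  1  2  3  4  5  6  7  8  9 10 11 12 13 14 15 16 17 18 19 20 21 22 23 24 25 26 27 28
G :  0  1  0  1  0  1  0  1  0  1  0  1  0  1  0  1  0  1  0  1  0  1  0  1  0  1  0  1  0
P-positions are exactly the n with G(n) = 0.

0, 2, 4, 6, 8, 10, 12, 14, 16, 18, 20, 22, 24, 26, 28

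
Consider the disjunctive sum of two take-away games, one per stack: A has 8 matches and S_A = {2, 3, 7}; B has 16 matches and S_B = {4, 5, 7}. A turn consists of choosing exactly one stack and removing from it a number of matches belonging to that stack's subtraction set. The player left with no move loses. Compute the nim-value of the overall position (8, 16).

0

Stack A, S = {2, 3, 7}:
G(0) = 0
G(1) = mex{} = 0
G(2) = mex{0} = 1
G(3) = mex{0,0} = 1
G(4) = mex{1,0} = 2
G(5) = mex{1,1} = 0
G(6) = mex{2,1} = 0
G(7) = mex{0,2,0} = 1
G(8) = mex{0,0,0} = 1
G_A(8) = 1.
Stack B, S = {4, 5, 7}:
G(0) = 0
G(1) = mex{} = 0
G(2) = mex{} = 0
G(3) = mex{} = 0
G(4) = mex{0} = 1
G(5) = mex{0,0} = 1
G(6) = mex{0,0} = 1
G(7) = mex{0,0,0} = 1
G(8) = mex{1,0,0} = 2
G(9) = mex{1,1,0} = 2
G(10) = mex{1,1,0} = 2
G(11) = mex{1,1,1} = 0
G(12) = mex{2,1,1} = 0
G(13) = mex{2,2,1} = 0
G(14) = mex{2,2,1} = 0
G(15) = mex{0,2,2} = 1
G(16) = mex{0,0,2} = 1
G_B(16) = 1.
Combined Grundy value = 1 ⊕ 1 = 0.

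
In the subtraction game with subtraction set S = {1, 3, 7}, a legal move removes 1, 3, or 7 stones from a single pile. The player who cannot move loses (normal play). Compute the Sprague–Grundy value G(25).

1

n :  0  1  2  3  4  5  6  7  8  9 10 11 12 13 14 15 16 17 18 19 20 21 22 23 24 25
G :  0  1  0  1  0  1  0  1  0  1  0  1  0  1  0  1  0  1  0  1  0  1  0  1  0  1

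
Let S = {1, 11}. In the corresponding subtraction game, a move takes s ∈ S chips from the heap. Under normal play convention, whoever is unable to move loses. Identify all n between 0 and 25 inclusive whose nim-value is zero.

n :  0  1  2  3  4  5  6  7  8  9 10 11 12 13 14 15 16 17 18 19 20 21 22 23 24 25
G :  0  1  0  1  0  1  0  1  0  1  0  1  0  1  0  1  0  1  0  1  0  1  0  1  0  1
P-positions are exactly the n with G(n) = 0.

0, 2, 4, 6, 8, 10, 12, 14, 16, 18, 20, 22, 24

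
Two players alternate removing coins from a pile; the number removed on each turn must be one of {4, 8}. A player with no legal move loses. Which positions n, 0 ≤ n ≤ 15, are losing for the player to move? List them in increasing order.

n :  0  1  2  3  4  5  6  7  8  9 10 11 12 13 14 15
G :  0  0  0  0  1  1  1  1  2  2  2  2  0  0  0  0
P-positions are exactly the n with G(n) = 0.

0, 1, 2, 3, 12, 13, 14, 15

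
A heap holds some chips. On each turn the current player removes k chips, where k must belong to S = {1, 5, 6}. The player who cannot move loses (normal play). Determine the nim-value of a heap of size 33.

0

n :  0  1  2  3  4  5  6  7  8  9 10 11 12 13 14 15 16 17 18 19 20 21 22 23 24 25 26 27 28 29 30 31 32 33
G :  0  1  0  1  0  1  2  3  2  3  2  0  1  0  1  0  1  2  3  2  3  2  0  1  0  1  0  1  2  3  2  3  2  0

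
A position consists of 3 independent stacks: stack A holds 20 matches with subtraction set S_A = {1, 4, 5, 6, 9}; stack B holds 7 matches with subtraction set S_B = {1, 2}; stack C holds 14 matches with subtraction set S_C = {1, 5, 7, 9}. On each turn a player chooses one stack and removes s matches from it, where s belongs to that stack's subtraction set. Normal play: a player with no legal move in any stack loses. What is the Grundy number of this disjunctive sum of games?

1

Stack A, S = {1, 4, 5, 6, 9}:
G(0) = 0
G(1) = mex{0} = 1
G(2) = mex{1} = 0
G(3) = mex{0} = 1
G(4) = mex{1,0} = 2
G(5) = mex{2,1,0} = 3
G(6) = mex{3,0,1,0} = 2
G(7) = mex{2,1,0,1} = 3
G(8) = mex{3,2,1,0} = 4
G(9) = mex{4,3,2,1,0} = 5
G(10) = mex{5,2,3,2,1} = 0
G(11) = mex{0,3,2,3,0} = 1
G(12) = mex{1,4,3,2,1} = 0
G(13) = mex{0,5,4,3,2} = 1
G(14) = mex{1,0,5,4,3} = 2
G(15) = mex{2,1,0,5,2} = 3
G(16) = mex{3,0,1,0,3} = 2
G(17) = mex{2,1,0,1,4} = 3
G(18) = mex{3,2,1,0,5} = 4
G(19) = mex{4,3,2,1,0} = 5
G(20) = mex{5,2,3,2,1} = 0
G_A(20) = 0.
Stack B, S = {1, 2}:
n : 0 1 2 3 4 5 6 7
G : 0 1 2 0 1 2 0 1
G_B(7) = 1.
Stack C, S = {1, 5, 7, 9}:
n :  0  1  2  3  4  5  6  7  8  9 10 11 12 13 14
G :  0  1  0  1  0  1  0  1  0  1  0  1  0  1  0
G_C(14) = 0.
Combined Grundy value = 0 ⊕ 1 ⊕ 0 = 1.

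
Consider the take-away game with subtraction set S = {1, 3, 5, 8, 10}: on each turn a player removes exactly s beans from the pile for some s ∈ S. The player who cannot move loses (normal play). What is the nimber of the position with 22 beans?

G(0) = 0
G(1) = mex{0} = 1
G(2) = mex{1} = 0
G(3) = mex{0,0} = 1
G(4) = mex{1,1} = 0
G(5) = mex{0,0,0} = 1
G(6) = mex{1,1,1} = 0
G(7) = mex{0,0,0} = 1
G(8) = mex{1,1,1,0} = 2
G(9) = mex{2,0,0,1} = 3
G(10) = mex{3,1,1,0,0} = 2
G(11) = mex{2,2,0,1,1} = 3
G(12) = mex{3,3,1,0,0} = 2
G(13) = mex{2,2,2,1,1} = 0
G(14) = mex{0,3,3,0,0} = 1
G(15) = mex{1,2,2,1,1} = 0
G(16) = mex{0,0,3,2,0} = 1
G(17) = mex{1,1,2,3,1} = 0
G(18) = mex{0,0,0,2,2} = 1
G(19) = mex{1,1,1,3,3} = 0
G(20) = mex{0,0,0,2,2} = 1
G(21) = mex{1,1,1,0,3} = 2
G(22) = mex{2,0,0,1,2} = 3

3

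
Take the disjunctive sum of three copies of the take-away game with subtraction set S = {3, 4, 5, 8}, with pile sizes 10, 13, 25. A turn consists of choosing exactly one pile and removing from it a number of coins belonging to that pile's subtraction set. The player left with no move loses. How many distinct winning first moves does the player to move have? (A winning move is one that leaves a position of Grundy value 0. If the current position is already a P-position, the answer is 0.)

4

All piles use S = {3, 4, 5, 8}:
G(0) = 0
G(1) = mex{} = 0
G(2) = mex{} = 0
G(3) = mex{0} = 1
G(4) = mex{0,0} = 1
G(5) = mex{0,0,0} = 1
G(6) = mex{1,0,0} = 2
G(7) = mex{1,1,0} = 2
G(8) = mex{1,1,1,0} = 2
G(9) = mex{2,1,1,0} = 3
G(10) = mex{2,2,1,0} = 3
G(11) = mex{2,2,2,1} = 0
G(12) = mex{3,2,2,1} = 0
G(13) = mex{3,3,2,1} = 0
G(14) = mex{0,3,3,2} = 1
G(15) = mex{0,0,3,2} = 1
G(16) = mex{0,0,0,2} = 1
G(17) = mex{1,0,0,3} = 2
G(18) = mex{1,1,0,3} = 2
G(19) = mex{1,1,1,0} = 2
G(20) = mex{2,1,1,0} = 3
G(21) = mex{2,2,1,0} = 3
G(22) = mex{2,2,2,1} = 0
G(23) = mex{3,2,2,1} = 0
G(24) = mex{3,3,2,1} = 0
G(25) = mex{0,3,3,2} = 1
Pile A: G(10) = 3.
Pile B: G(13) = 0.
Pile C: G(25) = 1.
Combined Grundy value = 3 ⊕ 0 ⊕ 1 = 2.
A winning move leaves total XOR = 0, i.e. changes one component's Grundy value g to g ⊕ X where X is the current total.
Pile A: need g' = 3⊕2 = 1. Options: 10−3→G=2, 10−4→G=2, 10−5→G=1, 10−8→G=0. Hits: 1.
Pile B: need g' = 0⊕2 = 2. Options: 13−3→G=3, 13−4→G=3, 13−5→G=2, 13−8→G=1. Hits: 1.
Pile C: need g' = 1⊕2 = 3. Options: 25−3→G=0, 25−4→G=3, 25−5→G=3, 25−8→G=2. Hits: 2.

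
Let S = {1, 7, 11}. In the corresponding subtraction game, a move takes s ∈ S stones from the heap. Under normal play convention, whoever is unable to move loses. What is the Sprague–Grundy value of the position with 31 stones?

n :  0  1  2  3  4  5  6  7  8  9 10 11 12 13 14 15 16 17 18 19 20 21 22 23 24 25 26 27 28 29 30 31
G :  0  1  0  1  0  1  0  1  0  1  0  1  0  1  0  1  0  1  0  1  0  1  0  1  0  1  0  1  0  1  0  1

1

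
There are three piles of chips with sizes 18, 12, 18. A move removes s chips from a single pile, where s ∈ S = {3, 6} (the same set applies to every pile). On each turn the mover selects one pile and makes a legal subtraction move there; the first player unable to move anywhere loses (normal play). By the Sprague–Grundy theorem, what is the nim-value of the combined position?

1

All piles use S = {3, 6}:
n :  0  1  2  3  4  5  6  7  8  9 10 11 12 13 14 15 16 17 18
G :  0  0  0  1  1  1  2  2  2  0  0  0  1  1  1  2  2  2  0
Pile A: G(18) = 0.
Pile B: G(12) = 1.
Pile C: G(18) = 0.
Combined Grundy value = 0 ⊕ 1 ⊕ 0 = 1.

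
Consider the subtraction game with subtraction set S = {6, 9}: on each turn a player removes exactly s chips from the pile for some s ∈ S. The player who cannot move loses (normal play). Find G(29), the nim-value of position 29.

2

n :  0  1  2  3  4  5  6  7  8  9 10 11 12 13 14 15 16 17 18 19 20 21 22 23 24 25 26 27 28 29
G :  0  0  0  0  0  0  1  1  1  1  1  1  2  2  2  0  0  0  0  0  0  1  1  1  1  1  1  2  2  2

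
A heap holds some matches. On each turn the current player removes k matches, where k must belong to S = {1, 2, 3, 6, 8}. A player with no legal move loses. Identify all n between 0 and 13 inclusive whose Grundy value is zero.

n :  0  1  2  3  4  5  6  7  8  9 10 11 12 13
G :  0  1  2  3  0  1  2  3  4  0  1  2  3  0
P-positions are exactly the n with G(n) = 0.

0, 4, 9, 13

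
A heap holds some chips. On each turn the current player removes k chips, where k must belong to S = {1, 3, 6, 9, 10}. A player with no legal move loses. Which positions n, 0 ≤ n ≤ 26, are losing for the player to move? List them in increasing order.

0, 2, 4, 15, 17, 19

G(0) = 0
G(1) = mex{0} = 1
G(2) = mex{1} = 0
G(3) = mex{0,0} = 1
G(4) = mex{1,1} = 0
G(5) = mex{0,0} = 1
G(6) = mex{1,1,0} = 2
G(7) = mex{2,0,1} = 3
G(8) = mex{3,1,0} = 2
G(9) = mex{2,2,1,0} = 3
G(10) = mex{3,3,0,1,0} = 2
G(11) = mex{2,2,1,0,1} = 3
G(12) = mex{3,3,2,1,0} = 4
G(13) = mex{4,2,3,0,1} = 5
G(14) = mex{5,3,2,1,0} = 4
G(15) = mex{4,4,3,2,1} = 0
G(16) = mex{0,5,2,3,2} = 1
G(17) = mex{1,4,3,2,3} = 0
G(18) = mex{0,0,4,3,2} = 1
G(19) = mex{1,1,5,2,3} = 0
G(20) = mex{0,0,4,3,2} = 1
G(21) = mex{1,1,0,4,3} = 2
G(22) = mex{2,0,1,5,4} = 3
G(23) = mex{3,1,0,4,5} = 2
G(24) = mex{2,2,1,0,4} = 3
G(25) = mex{3,3,0,1,0} = 2
G(26) = mex{2,2,1,0,1} = 3
P-positions are exactly the n with G(n) = 0.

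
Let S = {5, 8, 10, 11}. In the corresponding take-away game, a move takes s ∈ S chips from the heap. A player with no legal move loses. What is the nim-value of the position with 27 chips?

G(0) = 0
G(1) = mex{} = 0
G(2) = mex{} = 0
G(3) = mex{} = 0
G(4) = mex{} = 0
G(5) = mex{0} = 1
G(6) = mex{0} = 1
G(7) = mex{0} = 1
G(8) = mex{0,0} = 1
G(9) = mex{0,0} = 1
G(10) = mex{1,0,0} = 2
G(11) = mex{1,0,0,0} = 2
G(12) = mex{1,0,0,0} = 2
G(13) = mex{1,1,0,0} = 2
G(14) = mex{1,1,0,0} = 2
G(15) = mex{2,1,1,0} = 3
G(16) = mex{2,1,1,1} = 0
G(17) = mex{2,1,1,1} = 0
G(18) = mex{2,2,1,1} = 0
G(19) = mex{2,2,1,1} = 0
G(20) = mex{3,2,2,1} = 0
G(21) = mex{0,2,2,2} = 1
G(22) = mex{0,2,2,2} = 1
G(23) = mex{0,3,2,2} = 1
G(24) = mex{0,0,2,2} = 1
G(25) = mex{0,0,3,2} = 1
G(26) = mex{1,0,0,3} = 2
G(27) = mex{1,0,0,0} = 2

2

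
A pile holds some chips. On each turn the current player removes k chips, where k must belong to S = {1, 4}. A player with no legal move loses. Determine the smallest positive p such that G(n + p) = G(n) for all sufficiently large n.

5

G(0) = 0
G(1) = mex{0} = 1
G(2) = mex{1} = 0
G(3) = mex{0} = 1
G(4) = mex{1,0} = 2
G(5) = mex{2,1} = 0
G(6) = mex{0,0} = 1
G(7) = mex{1,1} = 0
G(8) = mex{0,2} = 1
G(9) = mex{1,0} = 2
G(10) = mex{2,1} = 0
G(11) = mex{0,0} = 1
G(12) = mex{1,1} = 0
G(13) = mex{0,2} = 1
G(14) = mex{1,0} = 2
G(n+5) = G(n) holds for n = 0,…,3 (a full window of length max(S) = 4), so the sequence is purely periodic with period 5.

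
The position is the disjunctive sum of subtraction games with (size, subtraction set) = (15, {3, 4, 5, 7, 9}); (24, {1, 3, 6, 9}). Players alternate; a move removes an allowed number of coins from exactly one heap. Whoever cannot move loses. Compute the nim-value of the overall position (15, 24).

1

Heap A, S = {3, 4, 5, 7, 9}:
n :  0  1  2  3  4  5  6  7  8  9 10 11 12 13 14 15
G :  0  0  0  1  1  1  2  2  2  3  3  3  0  0  0  1
G_A(15) = 1.
Heap B, S = {1, 3, 6, 9}:
G(0) = 0
G(1) = mex{0} = 1
G(2) = mex{1} = 0
G(3) = mex{0,0} = 1
G(4) = mex{1,1} = 0
G(5) = mex{0,0} = 1
G(6) = mex{1,1,0} = 2
G(7) = mex{2,0,1} = 3
G(8) = mex{3,1,0} = 2
G(9) = mex{2,2,1,0} = 3
G(10) = mex{3,3,0,1} = 2
G(11) = mex{2,2,1,0} = 3
G(12) = mex{3,3,2,1} = 0
G(13) = mex{0,2,3,0} = 1
G(14) = mex{1,3,2,1} = 0
G(15) = mex{0,0,3,2} = 1
G(16) = mex{1,1,2,3} = 0
G(17) = mex{0,0,3,2} = 1
G(18) = mex{1,1,0,3} = 2
G(19) = mex{2,0,1,2} = 3
G(20) = mex{3,1,0,3} = 2
G(21) = mex{2,2,1,0} = 3
G(22) = mex{3,3,0,1} = 2
G(23) = mex{2,2,1,0} = 3
G(24) = mex{3,3,2,1} = 0
G_B(24) = 0.
Combined Grundy value = 1 ⊕ 0 = 1.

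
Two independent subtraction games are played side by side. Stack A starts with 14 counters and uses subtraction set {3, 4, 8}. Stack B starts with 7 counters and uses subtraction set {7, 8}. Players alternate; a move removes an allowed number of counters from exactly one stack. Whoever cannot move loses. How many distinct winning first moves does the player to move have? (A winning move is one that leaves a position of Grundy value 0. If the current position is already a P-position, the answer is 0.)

Stack A, S = {3, 4, 8}:
n :  0  1  2  3  4  5  6  7  8  9 10 11 12 13 14
G :  0  0  0  1  1  1  2  0  2  3  1  3  0  0  0
G_A(14) = 0.
Stack B, S = {7, 8}:
n : 0 1 2 3 4 5 6 7
G : 0 0 0 0 0 0 0 1
G_B(7) = 1.
Combined Grundy value = 0 ⊕ 1 = 1.
A winning move leaves total XOR = 0, i.e. changes one component's Grundy value g to g ⊕ X where X is the current total.
Stack A: need g' = 0⊕1 = 1. Options: 14−3→G=3, 14−4→G=1, 14−8→G=2. Hits: 1.
Stack B: need g' = 1⊕1 = 0. Options: 7−7→G=0. Hits: 1.

2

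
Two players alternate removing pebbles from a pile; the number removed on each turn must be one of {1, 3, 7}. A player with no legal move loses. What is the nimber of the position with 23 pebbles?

1

n :  0  1  2  3  4  5  6  7  8  9 10 11 12 13 14 15 16 17 18 19 20 21 22 23
G :  0  1  0  1  0  1  0  1  0  1  0  1  0  1  0  1  0  1  0  1  0  1  0  1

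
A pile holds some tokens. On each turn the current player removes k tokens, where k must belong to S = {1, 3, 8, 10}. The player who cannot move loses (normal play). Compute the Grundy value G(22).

G(0) = 0
G(1) = mex{0} = 1
G(2) = mex{1} = 0
G(3) = mex{0,0} = 1
G(4) = mex{1,1} = 0
G(5) = mex{0,0} = 1
G(6) = mex{1,1} = 0
G(7) = mex{0,0} = 1
G(8) = mex{1,1,0} = 2
G(9) = mex{2,0,1} = 3
G(10) = mex{3,1,0,0} = 2
G(11) = mex{2,2,1,1} = 0
G(12) = mex{0,3,0,0} = 1
G(13) = mex{1,2,1,1} = 0
G(14) = mex{0,0,0,0} = 1
G(15) = mex{1,1,1,1} = 0
G(16) = mex{0,0,2,0} = 1
G(17) = mex{1,1,3,1} = 0
G(18) = mex{0,0,2,2} = 1
G(19) = mex{1,1,0,3} = 2
G(20) = mex{2,0,1,2} = 3
G(21) = mex{3,1,0,0} = 2
G(22) = mex{2,2,1,1} = 0

0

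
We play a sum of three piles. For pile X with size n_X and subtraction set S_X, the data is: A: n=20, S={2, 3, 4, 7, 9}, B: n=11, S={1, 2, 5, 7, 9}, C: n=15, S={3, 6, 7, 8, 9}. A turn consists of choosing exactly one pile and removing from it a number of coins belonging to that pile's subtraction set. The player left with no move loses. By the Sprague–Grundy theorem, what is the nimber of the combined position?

0

Pile A, S = {2, 3, 4, 7, 9}:
G(0) = 0
G(1) = mex{} = 0
G(2) = mex{0} = 1
G(3) = mex{0,0} = 1
G(4) = mex{1,0,0} = 2
G(5) = mex{1,1,0} = 2
G(6) = mex{2,1,1} = 0
G(7) = mex{2,2,1,0} = 3
G(8) = mex{0,2,2,0} = 1
G(9) = mex{3,0,2,1,0} = 4
G(10) = mex{1,3,0,1,0} = 2
G(11) = mex{4,1,3,2,1} = 0
G(12) = mex{2,4,1,2,1} = 0
G(13) = mex{0,2,4,0,2} = 1
G(14) = mex{0,0,2,3,2} = 1
G(15) = mex{1,0,0,1,0} = 2
G(16) = mex{1,1,0,4,3} = 2
G(17) = mex{2,1,1,2,1} = 0
G(18) = mex{2,2,1,0,4} = 3
G(19) = mex{0,2,2,0,2} = 1
G(20) = mex{3,0,2,1,0} = 4
G_A(20) = 4.
Pile B, S = {1, 2, 5, 7, 9}:
G(0) = 0
G(1) = mex{0} = 1
G(2) = mex{1,0} = 2
G(3) = mex{2,1} = 0
G(4) = mex{0,2} = 1
G(5) = mex{1,0,0} = 2
G(6) = mex{2,1,1} = 0
G(7) = mex{0,2,2,0} = 1
G(8) = mex{1,0,0,1} = 2
G(9) = mex{2,1,1,2,0} = 3
G(10) = mex{3,2,2,0,1} = 4
G(11) = mex{4,3,0,1,2} = 5
G_B(11) = 5.
Pile C, S = {3, 6, 7, 8, 9}:
n :  0  1  2  3  4  5  6  7  8  9 10 11 12 13 14 15
G :  0  0  0  1  1  1  2  2  2  3  3  3  0  0  0  1
G_C(15) = 1.
Combined Grundy value = 4 ⊕ 5 ⊕ 1 = 0.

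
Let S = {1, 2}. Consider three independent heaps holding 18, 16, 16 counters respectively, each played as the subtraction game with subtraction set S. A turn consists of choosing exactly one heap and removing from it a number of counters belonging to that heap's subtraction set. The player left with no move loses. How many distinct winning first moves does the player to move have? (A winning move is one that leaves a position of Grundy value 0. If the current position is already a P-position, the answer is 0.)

All heaps use S = {1, 2}:
n :  0  1  2  3  4  5  6  7  8  9 10 11 12 13 14 15 16 17 18
G :  0  1  2  0  1  2  0  1  2  0  1  2  0  1  2  0  1  2  0
Heap A: G(18) = 0.
Heap B: G(16) = 1.
Heap C: G(16) = 1.
Combined Grundy value = 0 ⊕ 1 ⊕ 1 = 0.
A winning move leaves total XOR = 0, i.e. changes one component's Grundy value g to g ⊕ X where X is the current total.
Heap A: target g' = 0⊕0 = 0, but every legal move changes the Grundy value (mex property), so 0 moves.
Heap B: target g' = 1⊕0 = 1, but every legal move changes the Grundy value (mex property), so 0 moves.
Heap C: target g' = 1⊕0 = 1, but every legal move changes the Grundy value (mex property), so 0 moves.

0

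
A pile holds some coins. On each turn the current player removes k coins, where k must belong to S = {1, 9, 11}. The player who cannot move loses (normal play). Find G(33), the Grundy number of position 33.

1

G(0) = 0
G(1) = mex{0} = 1
G(2) = mex{1} = 0
G(3) = mex{0} = 1
G(4) = mex{1} = 0
G(5) = mex{0} = 1
G(6) = mex{1} = 0
G(7) = mex{0} = 1
G(8) = mex{1} = 0
G(9) = mex{0,0} = 1
G(10) = mex{1,1} = 0
G(11) = mex{0,0,0} = 1
G(12) = mex{1,1,1} = 0
G(13) = mex{0,0,0} = 1
G(14) = mex{1,1,1} = 0
G(15) = mex{0,0,0} = 1
G(16) = mex{1,1,1} = 0
G(17) = mex{0,0,0} = 1
G(18) = mex{1,1,1} = 0
G(19) = mex{0,0,0} = 1
G(20) = mex{1,1,1} = 0
G(21) = mex{0,0,0} = 1
G(22) = mex{1,1,1} = 0
G(23) = mex{0,0,0} = 1
G(24) = mex{1,1,1} = 0
G(25) = mex{0,0,0} = 1
G(26) = mex{1,1,1} = 0
G(27) = mex{0,0,0} = 1
G(28) = mex{1,1,1} = 0
G(29) = mex{0,0,0} = 1
G(30) = mex{1,1,1} = 0
G(31) = mex{0,0,0} = 1
G(32) = mex{1,1,1} = 0
G(33) = mex{0,0,0} = 1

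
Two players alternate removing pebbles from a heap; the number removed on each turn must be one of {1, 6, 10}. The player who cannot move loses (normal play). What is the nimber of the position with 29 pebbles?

n :  0  1  2  3  4  5  6  7  8  9 10 11 12 13 14 15 16 17 18 19 20 21 22 23 24 25 26 27 28 29
G :  0  1  0  1  0  1  2  0  1  0  1  0  1  2  3  2  0  1  0  1  0  1  2  0  1  0  1  0  1  2

2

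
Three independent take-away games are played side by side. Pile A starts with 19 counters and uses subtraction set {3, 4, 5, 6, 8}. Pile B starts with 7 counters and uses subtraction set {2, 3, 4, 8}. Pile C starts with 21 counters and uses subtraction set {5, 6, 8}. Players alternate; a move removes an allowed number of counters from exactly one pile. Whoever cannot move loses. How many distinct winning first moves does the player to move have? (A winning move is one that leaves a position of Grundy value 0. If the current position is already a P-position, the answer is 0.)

3

Pile A, S = {3, 4, 5, 6, 8}:
n :  0  1  2  3  4  5  6  7  8  9 10 11 12 13 14 15 16 17 18 19
G :  0  0  0  1  1  1  2  2  2  3  3  0  0  0  1  1  1  2  2  2
G_A(19) = 2.
Pile B, S = {2, 3, 4, 8}:
G(0) = 0
G(1) = mex{} = 0
G(2) = mex{0} = 1
G(3) = mex{0,0} = 1
G(4) = mex{1,0,0} = 2
G(5) = mex{1,1,0} = 2
G(6) = mex{2,1,1} = 0
G(7) = mex{2,2,1} = 0
G_B(7) = 0.
Pile C, S = {5, 6, 8}:
n :  0  1  2  3  4  5  6  7  8  9 10 11 12 13 14 15 16 17 18 19 20 21
G :  0  0  0  0  0  1  1  1  1  1  2  2  2  0  0  0  0  0  1  1  1  1
G_C(21) = 1.
Combined Grundy value = 2 ⊕ 0 ⊕ 1 = 3.
A winning move leaves total XOR = 0, i.e. changes one component's Grundy value g to g ⊕ X where X is the current total.
Pile A: need g' = 2⊕3 = 1. Options: 19−3→G=1, 19−4→G=1, 19−5→G=1, 19−6→G=0, 19−8→G=0. Hits: 3.
Pile B: need g' = 0⊕3 = 3. Options: 7−2→G=2, 7−3→G=2, 7−4→G=1. Hits: 0.
Pile C: need g' = 1⊕3 = 2. Options: 21−5→G=0, 21−6→G=0, 21−8→G=0. Hits: 0.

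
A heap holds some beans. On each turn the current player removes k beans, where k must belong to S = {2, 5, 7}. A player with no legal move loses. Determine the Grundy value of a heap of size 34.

G(0) = 0
G(1) = mex{} = 0
G(2) = mex{0} = 1
G(3) = mex{0} = 1
G(4) = mex{1} = 0
G(5) = mex{1,0} = 2
G(6) = mex{0,0} = 1
G(7) = mex{2,1,0} = 3
G(8) = mex{1,1,0} = 2
G(9) = mex{3,0,1} = 2
G(10) = mex{2,2,1} = 0
G(11) = mex{2,1,0} = 3
G(12) = mex{0,3,2} = 1
G(13) = mex{3,2,1} = 0
G(14) = mex{1,2,3} = 0
G(15) = mex{0,0,2} = 1
G(16) = mex{0,3,2} = 1
G(17) = mex{1,1,0} = 2
G(18) = mex{1,0,3} = 2
G(19) = mex{2,0,1} = 3
G(20) = mex{2,1,0} = 3
G(21) = mex{3,1,0} = 2
G(22) = mex{3,2,1} = 0
G(23) = mex{2,2,1} = 0
G(24) = mex{0,3,2} = 1
G(25) = mex{0,3,2} = 1
G(26) = mex{1,2,3} = 0
G(27) = mex{1,0,3} = 2
G(28) = mex{0,0,2} = 1
G(29) = mex{2,1,0} = 3
G(30) = mex{1,1,0} = 2
G(31) = mex{3,0,1} = 2
G(32) = mex{2,2,1} = 0
G(33) = mex{2,1,0} = 3
G(34) = mex{0,3,2} = 1

1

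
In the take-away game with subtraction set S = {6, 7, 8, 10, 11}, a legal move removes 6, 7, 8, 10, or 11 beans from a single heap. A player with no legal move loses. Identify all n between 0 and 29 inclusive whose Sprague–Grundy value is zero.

n :  0  1  2  3  4  5  6  7  8  9 10 11 12 13 14 15 16 17 18 19 20 21 22 23 24 25 26 27 28 29
G :  0  0  0  0  0  0  1  1  1  1  1  1  2  2  2  2  2  0  0  0  0  0  0  1  1  1  1  1  1  2
P-positions are exactly the n with G(n) = 0.

0, 1, 2, 3, 4, 5, 17, 18, 19, 20, 21, 22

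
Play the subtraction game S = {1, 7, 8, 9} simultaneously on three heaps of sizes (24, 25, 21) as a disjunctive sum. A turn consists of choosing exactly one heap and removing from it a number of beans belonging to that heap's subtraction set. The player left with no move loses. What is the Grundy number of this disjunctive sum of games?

All heaps use S = {1, 7, 8, 9}:
n :  0  1  2  3  4  5  6  7  8  9 10 11 12 13 14 15 16 17 18 19 20 21 22 23 24 25
G :  0  1  0  1  0  1  0  1  2  3  2  3  2  3  2  3  0  1  0  1  0  1  0  1  2  3
Heap A: G(24) = 2.
Heap B: G(25) = 3.
Heap C: G(21) = 1.
Combined Grundy value = 2 ⊕ 3 ⊕ 1 = 0.

0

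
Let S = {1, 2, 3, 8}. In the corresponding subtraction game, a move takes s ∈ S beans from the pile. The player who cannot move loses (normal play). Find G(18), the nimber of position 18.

G(0) = 0
G(1) = mex{0} = 1
G(2) = mex{1,0} = 2
G(3) = mex{2,1,0} = 3
G(4) = mex{3,2,1} = 0
G(5) = mex{0,3,2} = 1
G(6) = mex{1,0,3} = 2
G(7) = mex{2,1,0} = 3
G(8) = mex{3,2,1,0} = 4
G(9) = mex{4,3,2,1} = 0
G(10) = mex{0,4,3,2} = 1
G(11) = mex{1,0,4,3} = 2
G(12) = mex{2,1,0,0} = 3
G(13) = mex{3,2,1,1} = 0
G(14) = mex{0,3,2,2} = 1
G(15) = mex{1,0,3,3} = 2
G(16) = mex{2,1,0,4} = 3
G(17) = mex{3,2,1,0} = 4
G(18) = mex{4,3,2,1} = 0

0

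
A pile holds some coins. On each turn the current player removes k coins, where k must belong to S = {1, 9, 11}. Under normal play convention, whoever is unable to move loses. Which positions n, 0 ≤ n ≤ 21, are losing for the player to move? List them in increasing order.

G(0) = 0
G(1) = mex{0} = 1
G(2) = mex{1} = 0
G(3) = mex{0} = 1
G(4) = mex{1} = 0
G(5) = mex{0} = 1
G(6) = mex{1} = 0
G(7) = mex{0} = 1
G(8) = mex{1} = 0
G(9) = mex{0,0} = 1
G(10) = mex{1,1} = 0
G(11) = mex{0,0,0} = 1
G(12) = mex{1,1,1} = 0
G(13) = mex{0,0,0} = 1
G(14) = mex{1,1,1} = 0
G(15) = mex{0,0,0} = 1
G(16) = mex{1,1,1} = 0
G(17) = mex{0,0,0} = 1
G(18) = mex{1,1,1} = 0
G(19) = mex{0,0,0} = 1
G(20) = mex{1,1,1} = 0
G(21) = mex{0,0,0} = 1
P-positions are exactly the n with G(n) = 0.

0, 2, 4, 6, 8, 10, 12, 14, 16, 18, 20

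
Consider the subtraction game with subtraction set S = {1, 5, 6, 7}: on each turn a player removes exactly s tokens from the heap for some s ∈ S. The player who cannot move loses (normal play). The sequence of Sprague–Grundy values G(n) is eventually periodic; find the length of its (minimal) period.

12

n :  0  1  2  3  4  5  6  7  8  9 10 11 12 13 14 15 16 17 18 19 20 21 22 23 24 25
G :  0  1  0  1  0  1  2  3  2  3  2  3  0  1  0  1  0  1  2  3  2  3  2  3  0  1
G(n+12) = G(n) holds for n = 0,…,6 (a full window of length max(S) = 7), so the sequence is purely periodic with period 12.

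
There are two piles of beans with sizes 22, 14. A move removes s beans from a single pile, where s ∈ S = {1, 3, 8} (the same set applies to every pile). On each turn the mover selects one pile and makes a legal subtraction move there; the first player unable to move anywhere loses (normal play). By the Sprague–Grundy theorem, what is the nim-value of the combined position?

1

All piles use S = {1, 3, 8}:
n :  0  1  2  3  4  5  6  7  8  9 10 11 12 13 14 15 16 17 18 19 20 21 22
G :  0  1  0  1  0  1  0  1  2  3  2  0  1  0  1  0  1  0  1  2  3  2  0
Pile A: G(22) = 0.
Pile B: G(14) = 1.
Combined Grundy value = 0 ⊕ 1 = 1.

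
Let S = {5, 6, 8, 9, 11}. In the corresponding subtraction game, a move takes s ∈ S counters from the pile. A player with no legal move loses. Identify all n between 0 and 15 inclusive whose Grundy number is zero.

G(0) = 0
G(1) = mex{} = 0
G(2) = mex{} = 0
G(3) = mex{} = 0
G(4) = mex{} = 0
G(5) = mex{0} = 1
G(6) = mex{0,0} = 1
G(7) = mex{0,0} = 1
G(8) = mex{0,0,0} = 1
G(9) = mex{0,0,0,0} = 1
G(10) = mex{1,0,0,0} = 2
G(11) = mex{1,1,0,0,0} = 2
G(12) = mex{1,1,0,0,0} = 2
G(13) = mex{1,1,1,0,0} = 2
G(14) = mex{1,1,1,1,0} = 2
G(15) = mex{2,1,1,1,0} = 3
P-positions are exactly the n with G(n) = 0.

0, 1, 2, 3, 4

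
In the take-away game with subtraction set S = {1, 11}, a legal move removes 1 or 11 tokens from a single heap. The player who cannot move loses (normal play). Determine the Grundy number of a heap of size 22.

0

G(0) = 0
G(1) = mex{0} = 1
G(2) = mex{1} = 0
G(3) = mex{0} = 1
G(4) = mex{1} = 0
G(5) = mex{0} = 1
G(6) = mex{1} = 0
G(7) = mex{0} = 1
G(8) = mex{1} = 0
G(9) = mex{0} = 1
G(10) = mex{1} = 0
G(11) = mex{0,0} = 1
G(12) = mex{1,1} = 0
G(13) = mex{0,0} = 1
G(14) = mex{1,1} = 0
G(15) = mex{0,0} = 1
G(16) = mex{1,1} = 0
G(17) = mex{0,0} = 1
G(18) = mex{1,1} = 0
G(19) = mex{0,0} = 1
G(20) = mex{1,1} = 0
G(21) = mex{0,0} = 1
G(22) = mex{1,1} = 0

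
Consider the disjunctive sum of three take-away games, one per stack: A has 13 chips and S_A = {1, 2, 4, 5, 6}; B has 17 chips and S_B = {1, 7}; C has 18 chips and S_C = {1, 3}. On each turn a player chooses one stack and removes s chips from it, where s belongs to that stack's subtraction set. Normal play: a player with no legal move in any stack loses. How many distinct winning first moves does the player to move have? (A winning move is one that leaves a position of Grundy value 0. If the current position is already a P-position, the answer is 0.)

Stack A, S = {1, 2, 4, 5, 6}:
G(0) = 0
G(1) = mex{0} = 1
G(2) = mex{1,0} = 2
G(3) = mex{2,1} = 0
G(4) = mex{0,2,0} = 1
G(5) = mex{1,0,1,0} = 2
G(6) = mex{2,1,2,1,0} = 3
G(7) = mex{3,2,0,2,1} = 4
G(8) = mex{4,3,1,0,2} = 5
G(9) = mex{5,4,2,1,0} = 3
G(10) = mex{3,5,3,2,1} = 0
G(11) = mex{0,3,4,3,2} = 1
G(12) = mex{1,0,5,4,3} = 2
G(13) = mex{2,1,3,5,4} = 0
G_A(13) = 0.
Stack B, S = {1, 7}:
n :  0  1  2  3  4  5  6  7  8  9 10 11 12 13 14 15 16 17
G :  0  1  0  1  0  1  0  1  0  1  0  1  0  1  0  1  0  1
G_B(17) = 1.
Stack C, S = {1, 3}:
n :  0  1  2  3  4  5  6  7  8  9 10 11 12 13 14 15 16 17 18
G :  0  1  0  1  0  1  0  1  0  1  0  1  0  1  0  1  0  1  0
G_C(18) = 0.
Combined Grundy value = 0 ⊕ 1 ⊕ 0 = 1.
A winning move leaves total XOR = 0, i.e. changes one component's Grundy value g to g ⊕ X where X is the current total.
Stack A: need g' = 0⊕1 = 1. Options: 13−1→G=2, 13−2→G=1, 13−4→G=3, 13−5→G=5, 13−6→G=4. Hits: 1.
Stack B: need g' = 1⊕1 = 0. Options: 17−1→G=0, 17−7→G=0. Hits: 2.
Stack C: need g' = 0⊕1 = 1. Options: 18−1→G=1, 18−3→G=1. Hits: 2.

5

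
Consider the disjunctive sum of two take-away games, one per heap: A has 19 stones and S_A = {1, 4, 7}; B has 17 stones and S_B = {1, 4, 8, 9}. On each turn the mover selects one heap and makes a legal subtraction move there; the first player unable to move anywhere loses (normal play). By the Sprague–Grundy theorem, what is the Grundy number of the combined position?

1

Heap A, S = {1, 4, 7}:
n :  0  1  2  3  4  5  6  7  8  9 10 11 12 13 14 15 16 17 18 19
G :  0  1  0  1  2  0  1  2  0  1  0  1  2  0  1  2  0  1  0  1
G_A(19) = 1.
Heap B, S = {1, 4, 8, 9}:
n :  0  1  2  3  4  5  6  7  8  9 10 11 12 13 14 15 16 17
G :  0  1  0  1  2  0  1  0  1  2  3  2  0  1  2  3  2  0
G_B(17) = 0.
Combined Grundy value = 1 ⊕ 0 = 1.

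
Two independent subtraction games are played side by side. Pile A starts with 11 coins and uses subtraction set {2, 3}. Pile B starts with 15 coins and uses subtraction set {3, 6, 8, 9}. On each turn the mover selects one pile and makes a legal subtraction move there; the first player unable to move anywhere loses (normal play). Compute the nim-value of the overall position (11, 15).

Pile A, S = {2, 3}:
G(0) = 0
G(1) = mex{} = 0
G(2) = mex{0} = 1
G(3) = mex{0,0} = 1
G(4) = mex{1,0} = 2
G(5) = mex{1,1} = 0
G(6) = mex{2,1} = 0
G(7) = mex{0,2} = 1
G(8) = mex{0,0} = 1
G(9) = mex{1,0} = 2
G(10) = mex{1,1} = 0
G(11) = mex{2,1} = 0
G_A(11) = 0.
Pile B, S = {3, 6, 8, 9}:
G(0) = 0
G(1) = mex{} = 0
G(2) = mex{} = 0
G(3) = mex{0} = 1
G(4) = mex{0} = 1
G(5) = mex{0} = 1
G(6) = mex{1,0} = 2
G(7) = mex{1,0} = 2
G(8) = mex{1,0,0} = 2
G(9) = mex{2,1,0,0} = 3
G(10) = mex{2,1,0,0} = 3
G(11) = mex{2,1,1,0} = 3
G(12) = mex{3,2,1,1} = 0
G(13) = mex{3,2,1,1} = 0
G(14) = mex{3,2,2,1} = 0
G(15) = mex{0,3,2,2} = 1
G_B(15) = 1.
Combined Grundy value = 0 ⊕ 1 = 1.

1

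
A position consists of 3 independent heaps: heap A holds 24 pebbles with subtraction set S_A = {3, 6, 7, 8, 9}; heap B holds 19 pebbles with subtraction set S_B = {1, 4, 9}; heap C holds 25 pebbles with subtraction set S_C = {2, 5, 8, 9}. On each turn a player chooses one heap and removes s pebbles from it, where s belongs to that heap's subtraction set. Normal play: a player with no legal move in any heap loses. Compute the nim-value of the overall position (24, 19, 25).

0

Heap A, S = {3, 6, 7, 8, 9}:
G(0) = 0
G(1) = mex{} = 0
G(2) = mex{} = 0
G(3) = mex{0} = 1
G(4) = mex{0} = 1
G(5) = mex{0} = 1
G(6) = mex{1,0} = 2
G(7) = mex{1,0,0} = 2
G(8) = mex{1,0,0,0} = 2
G(9) = mex{2,1,0,0,0} = 3
G(10) = mex{2,1,1,0,0} = 3
G(11) = mex{2,1,1,1,0} = 3
G(12) = mex{3,2,1,1,1} = 0
G(13) = mex{3,2,2,1,1} = 0
G(14) = mex{3,2,2,2,1} = 0
G(15) = mex{0,3,2,2,2} = 1
G(16) = mex{0,3,3,2,2} = 1
G(17) = mex{0,3,3,3,2} = 1
G(18) = mex{1,0,3,3,3} = 2
G(19) = mex{1,0,0,3,3} = 2
G(20) = mex{1,0,0,0,3} = 2
G(21) = mex{2,1,0,0,0} = 3
G(22) = mex{2,1,1,0,0} = 3
G(23) = mex{2,1,1,1,0} = 3
G(24) = mex{3,2,1,1,1} = 0
G_A(24) = 0.
Heap B, S = {1, 4, 9}:
G(0) = 0
G(1) = mex{0} = 1
G(2) = mex{1} = 0
G(3) = mex{0} = 1
G(4) = mex{1,0} = 2
G(5) = mex{2,1} = 0
G(6) = mex{0,0} = 1
G(7) = mex{1,1} = 0
G(8) = mex{0,2} = 1
G(9) = mex{1,0,0} = 2
G(10) = mex{2,1,1} = 0
G(11) = mex{0,0,0} = 1
G(12) = mex{1,1,1} = 0
G(13) = mex{0,2,2} = 1
G(14) = mex{1,0,0} = 2
G(15) = mex{2,1,1} = 0
G(16) = mex{0,0,0} = 1
G(17) = mex{1,1,1} = 0
G(18) = mex{0,2,2} = 1
G(19) = mex{1,0,0} = 2
G_B(19) = 2.
Heap C, S = {2, 5, 8, 9}:
G(0) = 0
G(1) = mex{} = 0
G(2) = mex{0} = 1
G(3) = mex{0} = 1
G(4) = mex{1} = 0
G(5) = mex{1,0} = 2
G(6) = mex{0,0} = 1
G(7) = mex{2,1} = 0
G(8) = mex{1,1,0} = 2
G(9) = mex{0,0,0,0} = 1
G(10) = mex{2,2,1,0} = 3
G(11) = mex{1,1,1,1} = 0
G(12) = mex{3,0,0,1} = 2
G(13) = mex{0,2,2,0} = 1
G(14) = mex{2,1,1,2} = 0
G(15) = mex{1,3,0,1} = 2
G(16) = mex{0,0,2,0} = 1
G(17) = mex{2,2,1,2} = 0
G(18) = mex{1,1,3,1} = 0
G(19) = mex{0,0,0,3} = 1
G(20) = mex{0,2,2,0} = 1
G(21) = mex{1,1,1,2} = 0
G(22) = mex{1,0,0,1} = 2
G(23) = mex{0,0,2,0} = 1
G(24) = mex{2,1,1,2} = 0
G(25) = mex{1,1,0,1} = 2
G_C(25) = 2.
Combined Grundy value = 0 ⊕ 2 ⊕ 2 = 0.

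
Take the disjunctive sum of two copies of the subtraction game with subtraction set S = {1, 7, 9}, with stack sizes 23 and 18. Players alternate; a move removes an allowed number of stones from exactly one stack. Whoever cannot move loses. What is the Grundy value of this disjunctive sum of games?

1

All stacks use S = {1, 7, 9}:
G(0) = 0
G(1) = mex{0} = 1
G(2) = mex{1} = 0
G(3) = mex{0} = 1
G(4) = mex{1} = 0
G(5) = mex{0} = 1
G(6) = mex{1} = 0
G(7) = mex{0,0} = 1
G(8) = mex{1,1} = 0
G(9) = mex{0,0,0} = 1
G(10) = mex{1,1,1} = 0
G(11) = mex{0,0,0} = 1
G(12) = mex{1,1,1} = 0
G(13) = mex{0,0,0} = 1
G(14) = mex{1,1,1} = 0
G(15) = mex{0,0,0} = 1
G(16) = mex{1,1,1} = 0
G(17) = mex{0,0,0} = 1
G(18) = mex{1,1,1} = 0
G(19) = mex{0,0,0} = 1
G(20) = mex{1,1,1} = 0
G(21) = mex{0,0,0} = 1
G(22) = mex{1,1,1} = 0
G(23) = mex{0,0,0} = 1
Stack A: G(23) = 1.
Stack B: G(18) = 0.
Combined Grundy value = 1 ⊕ 0 = 1.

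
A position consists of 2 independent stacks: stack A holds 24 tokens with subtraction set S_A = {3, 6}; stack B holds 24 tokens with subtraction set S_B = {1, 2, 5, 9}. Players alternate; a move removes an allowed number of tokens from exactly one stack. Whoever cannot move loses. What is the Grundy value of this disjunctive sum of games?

3

Stack A, S = {3, 6}:
n :  0  1  2  3  4  5  6  7  8  9 10 11 12 13 14 15 16 17 18 19 20 21 22 23 24
G :  0  0  0  1  1  1  2  2  2  0  0  0  1  1  1  2  2  2  0  0  0  1  1  1  2
G_A(24) = 2.
Stack B, S = {1, 2, 5, 9}:
n :  0  1  2  3  4  5  6  7  8  9 10 11 12 13 14 15 16 17 18 19 20 21 22 23 24
G :  0  1  2  0  1  2  0  1  2  3  0  1  2  0  1  2  0  1  2  3  0  1  2  0  1
G_B(24) = 1.
Combined Grundy value = 2 ⊕ 1 = 3.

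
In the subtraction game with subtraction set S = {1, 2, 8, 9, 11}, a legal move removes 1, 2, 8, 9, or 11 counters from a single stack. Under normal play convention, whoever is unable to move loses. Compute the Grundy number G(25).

n :  0  1  2  3  4  5  6  7  8  9 10 11 12 13 14 15 16 17 18 19 20 21 22 23 24 25
G :  0  1  2  0  1  2  0  1  2  3  0  1  2  0  1  2  0  1  2  3  0  1  2  0  1  2

2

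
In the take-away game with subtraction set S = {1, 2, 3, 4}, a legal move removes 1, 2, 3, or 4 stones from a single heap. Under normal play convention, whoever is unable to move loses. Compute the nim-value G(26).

1

G(0) = 0
G(1) = mex{0} = 1
G(2) = mex{1,0} = 2
G(3) = mex{2,1,0} = 3
G(4) = mex{3,2,1,0} = 4
G(5) = mex{4,3,2,1} = 0
G(6) = mex{0,4,3,2} = 1
G(7) = mex{1,0,4,3} = 2
G(8) = mex{2,1,0,4} = 3
G(9) = mex{3,2,1,0} = 4
G(10) = mex{4,3,2,1} = 0
G(11) = mex{0,4,3,2} = 1
G(12) = mex{1,0,4,3} = 2
G(13) = mex{2,1,0,4} = 3
G(14) = mex{3,2,1,0} = 4
G(15) = mex{4,3,2,1} = 0
G(16) = mex{0,4,3,2} = 1
G(17) = mex{1,0,4,3} = 2
G(18) = mex{2,1,0,4} = 3
G(19) = mex{3,2,1,0} = 4
G(20) = mex{4,3,2,1} = 0
G(21) = mex{0,4,3,2} = 1
G(22) = mex{1,0,4,3} = 2
G(23) = mex{2,1,0,4} = 3
G(24) = mex{3,2,1,0} = 4
G(25) = mex{4,3,2,1} = 0
G(26) = mex{0,4,3,2} = 1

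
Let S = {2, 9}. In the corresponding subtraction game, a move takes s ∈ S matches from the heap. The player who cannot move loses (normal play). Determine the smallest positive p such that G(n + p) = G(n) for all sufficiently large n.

n :  0  1  2  3  4  5  6  7  8  9 10 11 12 13 14 15 16 17 18 19 20 21 22 23
G :  0  0  1  1  0  0  1  1  0  2  1  0  0  1  1  0  0  1  1  0  2  1  0  0
G(n+11) = G(n) holds for n = 0,…,8 (a full window of length max(S) = 9), so the sequence is purely periodic with period 11.

11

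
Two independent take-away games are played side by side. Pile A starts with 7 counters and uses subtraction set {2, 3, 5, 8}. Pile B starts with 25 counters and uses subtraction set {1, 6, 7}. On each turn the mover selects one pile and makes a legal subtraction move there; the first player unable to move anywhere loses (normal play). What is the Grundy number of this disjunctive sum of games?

1

Pile A, S = {2, 3, 5, 8}:
n : 0 1 2 3 4 5 6 7
G : 0 0 1 1 2 2 3 0
G_A(7) = 0.
Pile B, S = {1, 6, 7}:
G(0) = 0
G(1) = mex{0} = 1
G(2) = mex{1} = 0
G(3) = mex{0} = 1
G(4) = mex{1} = 0
G(5) = mex{0} = 1
G(6) = mex{1,0} = 2
G(7) = mex{2,1,0} = 3
G(8) = mex{3,0,1} = 2
G(9) = mex{2,1,0} = 3
G(10) = mex{3,0,1} = 2
G(11) = mex{2,1,0} = 3
G(12) = mex{3,2,1} = 0
G(13) = mex{0,3,2} = 1
G(14) = mex{1,2,3} = 0
G(15) = mex{0,3,2} = 1
G(16) = mex{1,2,3} = 0
G(17) = mex{0,3,2} = 1
G(18) = mex{1,0,3} = 2
G(19) = mex{2,1,0} = 3
G(20) = mex{3,0,1} = 2
G(21) = mex{2,1,0} = 3
G(22) = mex{3,0,1} = 2
G(23) = mex{2,1,0} = 3
G(24) = mex{3,2,1} = 0
G(25) = mex{0,3,2} = 1
G_B(25) = 1.
Combined Grundy value = 0 ⊕ 1 = 1.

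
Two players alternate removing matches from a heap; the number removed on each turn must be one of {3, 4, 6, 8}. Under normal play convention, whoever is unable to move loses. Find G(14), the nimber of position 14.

n :  0  1  2  3  4  5  6  7  8  9 10 11 12 13 14
G :  0  0  0  1  1  1  2  2  2  3  3  0  0  0  1

1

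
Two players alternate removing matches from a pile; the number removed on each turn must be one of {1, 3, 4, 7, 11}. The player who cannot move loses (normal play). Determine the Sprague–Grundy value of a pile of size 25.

1

G(0) = 0
G(1) = mex{0} = 1
G(2) = mex{1} = 0
G(3) = mex{0,0} = 1
G(4) = mex{1,1,0} = 2
G(5) = mex{2,0,1} = 3
G(6) = mex{3,1,0} = 2
G(7) = mex{2,2,1,0} = 3
G(8) = mex{3,3,2,1} = 0
G(9) = mex{0,2,3,0} = 1
G(10) = mex{1,3,2,1} = 0
G(11) = mex{0,0,3,2,0} = 1
G(12) = mex{1,1,0,3,1} = 2
G(13) = mex{2,0,1,2,0} = 3
G(14) = mex{3,1,0,3,1} = 2
G(15) = mex{2,2,1,0,2} = 3
G(16) = mex{3,3,2,1,3} = 0
G(17) = mex{0,2,3,0,2} = 1
G(18) = mex{1,3,2,1,3} = 0
G(19) = mex{0,0,3,2,0} = 1
G(20) = mex{1,1,0,3,1} = 2
G(21) = mex{2,0,1,2,0} = 3
G(22) = mex{3,1,0,3,1} = 2
G(23) = mex{2,2,1,0,2} = 3
G(24) = mex{3,3,2,1,3} = 0
G(25) = mex{0,2,3,0,2} = 1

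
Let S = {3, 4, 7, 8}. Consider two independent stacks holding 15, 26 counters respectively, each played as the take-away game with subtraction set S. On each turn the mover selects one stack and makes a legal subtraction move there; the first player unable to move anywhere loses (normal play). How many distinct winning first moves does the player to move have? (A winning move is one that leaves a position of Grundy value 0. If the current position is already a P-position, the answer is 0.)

0

All stacks use S = {3, 4, 7, 8}:
G(0) = 0
G(1) = mex{} = 0
G(2) = mex{} = 0
G(3) = mex{0} = 1
G(4) = mex{0,0} = 1
G(5) = mex{0,0} = 1
G(6) = mex{1,0} = 2
G(7) = mex{1,1,0} = 2
G(8) = mex{1,1,0,0} = 2
G(9) = mex{2,1,0,0} = 3
G(10) = mex{2,2,1,0} = 3
G(11) = mex{2,2,1,1} = 0
G(12) = mex{3,2,1,1} = 0
G(13) = mex{3,3,2,1} = 0
G(14) = mex{0,3,2,2} = 1
G(15) = mex{0,0,2,2} = 1
G(16) = mex{0,0,3,2} = 1
G(17) = mex{1,0,3,3} = 2
G(18) = mex{1,1,0,3} = 2
G(19) = mex{1,1,0,0} = 2
G(20) = mex{2,1,0,0} = 3
G(21) = mex{2,2,1,0} = 3
G(22) = mex{2,2,1,1} = 0
G(23) = mex{3,2,1,1} = 0
G(24) = mex{3,3,2,1} = 0
G(25) = mex{0,3,2,2} = 1
G(26) = mex{0,0,2,2} = 1
Stack A: G(15) = 1.
Stack B: G(26) = 1.
Combined Grundy value = 1 ⊕ 1 = 0.
A winning move leaves total XOR = 0, i.e. changes one component's Grundy value g to g ⊕ X where X is the current total.
Stack A: target g' = 1⊕0 = 1, but every legal move changes the Grundy value (mex property), so 0 moves.
Stack B: target g' = 1⊕0 = 1, but every legal move changes the Grundy value (mex property), so 0 moves.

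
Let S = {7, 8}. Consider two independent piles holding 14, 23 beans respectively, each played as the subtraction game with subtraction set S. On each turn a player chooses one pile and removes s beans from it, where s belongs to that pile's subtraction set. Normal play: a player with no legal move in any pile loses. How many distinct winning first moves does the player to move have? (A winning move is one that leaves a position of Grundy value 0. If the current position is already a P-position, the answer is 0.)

All piles use S = {7, 8}:
G(0) = 0
G(1) = mex{} = 0
G(2) = mex{} = 0
G(3) = mex{} = 0
G(4) = mex{} = 0
G(5) = mex{} = 0
G(6) = mex{} = 0
G(7) = mex{0} = 1
G(8) = mex{0,0} = 1
G(9) = mex{0,0} = 1
G(10) = mex{0,0} = 1
G(11) = mex{0,0} = 1
G(12) = mex{0,0} = 1
G(13) = mex{0,0} = 1
G(14) = mex{1,0} = 2
G(15) = mex{1,1} = 0
G(16) = mex{1,1} = 0
G(17) = mex{1,1} = 0
G(18) = mex{1,1} = 0
G(19) = mex{1,1} = 0
G(20) = mex{1,1} = 0
G(21) = mex{2,1} = 0
G(22) = mex{0,2} = 1
G(23) = mex{0,0} = 1
Pile A: G(14) = 2.
Pile B: G(23) = 1.
Combined Grundy value = 2 ⊕ 1 = 3.
A winning move leaves total XOR = 0, i.e. changes one component's Grundy value g to g ⊕ X where X is the current total.
Pile A: need g' = 2⊕3 = 1. Options: 14−7→G=1, 14−8→G=0. Hits: 1.
Pile B: need g' = 1⊕3 = 2. Options: 23−7→G=0, 23−8→G=0. Hits: 0.

1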